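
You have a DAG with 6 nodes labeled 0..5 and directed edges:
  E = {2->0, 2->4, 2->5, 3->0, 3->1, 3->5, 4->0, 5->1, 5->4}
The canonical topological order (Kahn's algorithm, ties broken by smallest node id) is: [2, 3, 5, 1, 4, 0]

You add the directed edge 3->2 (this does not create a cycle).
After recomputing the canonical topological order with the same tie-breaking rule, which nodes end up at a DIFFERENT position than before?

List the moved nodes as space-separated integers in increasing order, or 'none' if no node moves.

Old toposort: [2, 3, 5, 1, 4, 0]
Added edge 3->2
Recompute Kahn (smallest-id tiebreak):
  initial in-degrees: [3, 2, 1, 0, 2, 2]
  ready (indeg=0): [3]
  pop 3: indeg[0]->2; indeg[1]->1; indeg[2]->0; indeg[5]->1 | ready=[2] | order so far=[3]
  pop 2: indeg[0]->1; indeg[4]->1; indeg[5]->0 | ready=[5] | order so far=[3, 2]
  pop 5: indeg[1]->0; indeg[4]->0 | ready=[1, 4] | order so far=[3, 2, 5]
  pop 1: no out-edges | ready=[4] | order so far=[3, 2, 5, 1]
  pop 4: indeg[0]->0 | ready=[0] | order so far=[3, 2, 5, 1, 4]
  pop 0: no out-edges | ready=[] | order so far=[3, 2, 5, 1, 4, 0]
New canonical toposort: [3, 2, 5, 1, 4, 0]
Compare positions:
  Node 0: index 5 -> 5 (same)
  Node 1: index 3 -> 3 (same)
  Node 2: index 0 -> 1 (moved)
  Node 3: index 1 -> 0 (moved)
  Node 4: index 4 -> 4 (same)
  Node 5: index 2 -> 2 (same)
Nodes that changed position: 2 3

Answer: 2 3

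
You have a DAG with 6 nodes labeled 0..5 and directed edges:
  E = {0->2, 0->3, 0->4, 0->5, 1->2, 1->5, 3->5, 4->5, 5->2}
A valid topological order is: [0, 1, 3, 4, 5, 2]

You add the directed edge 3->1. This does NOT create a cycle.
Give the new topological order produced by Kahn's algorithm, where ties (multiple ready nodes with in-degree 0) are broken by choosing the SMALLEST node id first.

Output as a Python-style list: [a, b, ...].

Old toposort: [0, 1, 3, 4, 5, 2]
Added edge: 3->1
Position of 3 (2) > position of 1 (1). Must reorder: 3 must now come before 1.
Run Kahn's algorithm (break ties by smallest node id):
  initial in-degrees: [0, 1, 3, 1, 1, 4]
  ready (indeg=0): [0]
  pop 0: indeg[2]->2; indeg[3]->0; indeg[4]->0; indeg[5]->3 | ready=[3, 4] | order so far=[0]
  pop 3: indeg[1]->0; indeg[5]->2 | ready=[1, 4] | order so far=[0, 3]
  pop 1: indeg[2]->1; indeg[5]->1 | ready=[4] | order so far=[0, 3, 1]
  pop 4: indeg[5]->0 | ready=[5] | order so far=[0, 3, 1, 4]
  pop 5: indeg[2]->0 | ready=[2] | order so far=[0, 3, 1, 4, 5]
  pop 2: no out-edges | ready=[] | order so far=[0, 3, 1, 4, 5, 2]
  Result: [0, 3, 1, 4, 5, 2]

Answer: [0, 3, 1, 4, 5, 2]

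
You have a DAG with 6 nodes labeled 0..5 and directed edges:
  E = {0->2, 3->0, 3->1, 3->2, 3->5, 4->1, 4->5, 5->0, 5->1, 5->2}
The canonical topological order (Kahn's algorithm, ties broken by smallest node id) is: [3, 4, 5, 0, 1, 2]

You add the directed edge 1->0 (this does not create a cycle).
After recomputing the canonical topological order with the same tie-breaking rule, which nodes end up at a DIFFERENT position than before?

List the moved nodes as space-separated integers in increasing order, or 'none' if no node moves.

Old toposort: [3, 4, 5, 0, 1, 2]
Added edge 1->0
Recompute Kahn (smallest-id tiebreak):
  initial in-degrees: [3, 3, 3, 0, 0, 2]
  ready (indeg=0): [3, 4]
  pop 3: indeg[0]->2; indeg[1]->2; indeg[2]->2; indeg[5]->1 | ready=[4] | order so far=[3]
  pop 4: indeg[1]->1; indeg[5]->0 | ready=[5] | order so far=[3, 4]
  pop 5: indeg[0]->1; indeg[1]->0; indeg[2]->1 | ready=[1] | order so far=[3, 4, 5]
  pop 1: indeg[0]->0 | ready=[0] | order so far=[3, 4, 5, 1]
  pop 0: indeg[2]->0 | ready=[2] | order so far=[3, 4, 5, 1, 0]
  pop 2: no out-edges | ready=[] | order so far=[3, 4, 5, 1, 0, 2]
New canonical toposort: [3, 4, 5, 1, 0, 2]
Compare positions:
  Node 0: index 3 -> 4 (moved)
  Node 1: index 4 -> 3 (moved)
  Node 2: index 5 -> 5 (same)
  Node 3: index 0 -> 0 (same)
  Node 4: index 1 -> 1 (same)
  Node 5: index 2 -> 2 (same)
Nodes that changed position: 0 1

Answer: 0 1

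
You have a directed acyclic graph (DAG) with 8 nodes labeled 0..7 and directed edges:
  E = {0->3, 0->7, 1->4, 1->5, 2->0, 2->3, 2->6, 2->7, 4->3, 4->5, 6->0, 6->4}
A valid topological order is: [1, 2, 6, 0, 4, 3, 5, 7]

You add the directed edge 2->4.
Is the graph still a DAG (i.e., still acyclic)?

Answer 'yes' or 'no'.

Given toposort: [1, 2, 6, 0, 4, 3, 5, 7]
Position of 2: index 1; position of 4: index 4
New edge 2->4: forward
Forward edge: respects the existing order. Still a DAG, same toposort still valid.
Still a DAG? yes

Answer: yes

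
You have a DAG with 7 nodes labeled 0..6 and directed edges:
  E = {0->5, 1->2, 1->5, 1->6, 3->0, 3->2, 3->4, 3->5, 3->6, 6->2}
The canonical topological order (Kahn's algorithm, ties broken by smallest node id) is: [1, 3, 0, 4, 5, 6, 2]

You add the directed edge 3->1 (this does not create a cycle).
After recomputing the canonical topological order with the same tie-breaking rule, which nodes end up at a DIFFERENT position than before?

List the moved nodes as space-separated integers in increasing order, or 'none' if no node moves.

Answer: 0 1 3

Derivation:
Old toposort: [1, 3, 0, 4, 5, 6, 2]
Added edge 3->1
Recompute Kahn (smallest-id tiebreak):
  initial in-degrees: [1, 1, 3, 0, 1, 3, 2]
  ready (indeg=0): [3]
  pop 3: indeg[0]->0; indeg[1]->0; indeg[2]->2; indeg[4]->0; indeg[5]->2; indeg[6]->1 | ready=[0, 1, 4] | order so far=[3]
  pop 0: indeg[5]->1 | ready=[1, 4] | order so far=[3, 0]
  pop 1: indeg[2]->1; indeg[5]->0; indeg[6]->0 | ready=[4, 5, 6] | order so far=[3, 0, 1]
  pop 4: no out-edges | ready=[5, 6] | order so far=[3, 0, 1, 4]
  pop 5: no out-edges | ready=[6] | order so far=[3, 0, 1, 4, 5]
  pop 6: indeg[2]->0 | ready=[2] | order so far=[3, 0, 1, 4, 5, 6]
  pop 2: no out-edges | ready=[] | order so far=[3, 0, 1, 4, 5, 6, 2]
New canonical toposort: [3, 0, 1, 4, 5, 6, 2]
Compare positions:
  Node 0: index 2 -> 1 (moved)
  Node 1: index 0 -> 2 (moved)
  Node 2: index 6 -> 6 (same)
  Node 3: index 1 -> 0 (moved)
  Node 4: index 3 -> 3 (same)
  Node 5: index 4 -> 4 (same)
  Node 6: index 5 -> 5 (same)
Nodes that changed position: 0 1 3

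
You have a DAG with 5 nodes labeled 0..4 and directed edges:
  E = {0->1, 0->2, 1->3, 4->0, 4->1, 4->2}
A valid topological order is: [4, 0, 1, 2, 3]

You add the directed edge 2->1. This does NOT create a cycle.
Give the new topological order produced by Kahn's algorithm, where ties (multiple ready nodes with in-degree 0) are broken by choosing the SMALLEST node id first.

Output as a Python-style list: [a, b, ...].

Old toposort: [4, 0, 1, 2, 3]
Added edge: 2->1
Position of 2 (3) > position of 1 (2). Must reorder: 2 must now come before 1.
Run Kahn's algorithm (break ties by smallest node id):
  initial in-degrees: [1, 3, 2, 1, 0]
  ready (indeg=0): [4]
  pop 4: indeg[0]->0; indeg[1]->2; indeg[2]->1 | ready=[0] | order so far=[4]
  pop 0: indeg[1]->1; indeg[2]->0 | ready=[2] | order so far=[4, 0]
  pop 2: indeg[1]->0 | ready=[1] | order so far=[4, 0, 2]
  pop 1: indeg[3]->0 | ready=[3] | order so far=[4, 0, 2, 1]
  pop 3: no out-edges | ready=[] | order so far=[4, 0, 2, 1, 3]
  Result: [4, 0, 2, 1, 3]

Answer: [4, 0, 2, 1, 3]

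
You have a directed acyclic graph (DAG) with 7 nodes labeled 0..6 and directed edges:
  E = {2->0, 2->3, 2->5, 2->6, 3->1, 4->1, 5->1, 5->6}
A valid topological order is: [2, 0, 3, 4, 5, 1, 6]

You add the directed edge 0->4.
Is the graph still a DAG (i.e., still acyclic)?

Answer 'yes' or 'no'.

Answer: yes

Derivation:
Given toposort: [2, 0, 3, 4, 5, 1, 6]
Position of 0: index 1; position of 4: index 3
New edge 0->4: forward
Forward edge: respects the existing order. Still a DAG, same toposort still valid.
Still a DAG? yes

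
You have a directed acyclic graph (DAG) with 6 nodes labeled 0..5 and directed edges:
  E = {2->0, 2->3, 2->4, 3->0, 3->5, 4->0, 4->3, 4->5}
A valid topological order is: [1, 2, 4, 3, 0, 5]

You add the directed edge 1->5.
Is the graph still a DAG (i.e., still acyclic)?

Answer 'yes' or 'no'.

Given toposort: [1, 2, 4, 3, 0, 5]
Position of 1: index 0; position of 5: index 5
New edge 1->5: forward
Forward edge: respects the existing order. Still a DAG, same toposort still valid.
Still a DAG? yes

Answer: yes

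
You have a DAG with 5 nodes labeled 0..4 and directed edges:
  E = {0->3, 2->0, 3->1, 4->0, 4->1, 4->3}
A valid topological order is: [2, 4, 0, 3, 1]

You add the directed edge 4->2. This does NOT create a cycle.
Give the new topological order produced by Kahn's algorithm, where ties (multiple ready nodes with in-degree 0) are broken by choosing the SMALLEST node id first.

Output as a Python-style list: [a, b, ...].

Old toposort: [2, 4, 0, 3, 1]
Added edge: 4->2
Position of 4 (1) > position of 2 (0). Must reorder: 4 must now come before 2.
Run Kahn's algorithm (break ties by smallest node id):
  initial in-degrees: [2, 2, 1, 2, 0]
  ready (indeg=0): [4]
  pop 4: indeg[0]->1; indeg[1]->1; indeg[2]->0; indeg[3]->1 | ready=[2] | order so far=[4]
  pop 2: indeg[0]->0 | ready=[0] | order so far=[4, 2]
  pop 0: indeg[3]->0 | ready=[3] | order so far=[4, 2, 0]
  pop 3: indeg[1]->0 | ready=[1] | order so far=[4, 2, 0, 3]
  pop 1: no out-edges | ready=[] | order so far=[4, 2, 0, 3, 1]
  Result: [4, 2, 0, 3, 1]

Answer: [4, 2, 0, 3, 1]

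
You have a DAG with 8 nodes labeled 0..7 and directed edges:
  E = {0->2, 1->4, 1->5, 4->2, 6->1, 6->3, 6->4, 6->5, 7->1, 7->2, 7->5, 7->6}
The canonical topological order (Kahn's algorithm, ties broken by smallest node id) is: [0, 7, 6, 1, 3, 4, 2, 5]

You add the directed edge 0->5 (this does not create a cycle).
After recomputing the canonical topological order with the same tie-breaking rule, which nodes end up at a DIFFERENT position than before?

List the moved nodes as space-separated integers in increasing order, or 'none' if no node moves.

Old toposort: [0, 7, 6, 1, 3, 4, 2, 5]
Added edge 0->5
Recompute Kahn (smallest-id tiebreak):
  initial in-degrees: [0, 2, 3, 1, 2, 4, 1, 0]
  ready (indeg=0): [0, 7]
  pop 0: indeg[2]->2; indeg[5]->3 | ready=[7] | order so far=[0]
  pop 7: indeg[1]->1; indeg[2]->1; indeg[5]->2; indeg[6]->0 | ready=[6] | order so far=[0, 7]
  pop 6: indeg[1]->0; indeg[3]->0; indeg[4]->1; indeg[5]->1 | ready=[1, 3] | order so far=[0, 7, 6]
  pop 1: indeg[4]->0; indeg[5]->0 | ready=[3, 4, 5] | order so far=[0, 7, 6, 1]
  pop 3: no out-edges | ready=[4, 5] | order so far=[0, 7, 6, 1, 3]
  pop 4: indeg[2]->0 | ready=[2, 5] | order so far=[0, 7, 6, 1, 3, 4]
  pop 2: no out-edges | ready=[5] | order so far=[0, 7, 6, 1, 3, 4, 2]
  pop 5: no out-edges | ready=[] | order so far=[0, 7, 6, 1, 3, 4, 2, 5]
New canonical toposort: [0, 7, 6, 1, 3, 4, 2, 5]
Compare positions:
  Node 0: index 0 -> 0 (same)
  Node 1: index 3 -> 3 (same)
  Node 2: index 6 -> 6 (same)
  Node 3: index 4 -> 4 (same)
  Node 4: index 5 -> 5 (same)
  Node 5: index 7 -> 7 (same)
  Node 6: index 2 -> 2 (same)
  Node 7: index 1 -> 1 (same)
Nodes that changed position: none

Answer: none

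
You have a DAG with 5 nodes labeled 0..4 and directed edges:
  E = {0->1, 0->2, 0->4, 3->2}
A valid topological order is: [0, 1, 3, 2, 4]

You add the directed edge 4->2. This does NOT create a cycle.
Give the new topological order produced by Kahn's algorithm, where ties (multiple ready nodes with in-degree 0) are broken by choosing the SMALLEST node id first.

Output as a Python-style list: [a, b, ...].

Old toposort: [0, 1, 3, 2, 4]
Added edge: 4->2
Position of 4 (4) > position of 2 (3). Must reorder: 4 must now come before 2.
Run Kahn's algorithm (break ties by smallest node id):
  initial in-degrees: [0, 1, 3, 0, 1]
  ready (indeg=0): [0, 3]
  pop 0: indeg[1]->0; indeg[2]->2; indeg[4]->0 | ready=[1, 3, 4] | order so far=[0]
  pop 1: no out-edges | ready=[3, 4] | order so far=[0, 1]
  pop 3: indeg[2]->1 | ready=[4] | order so far=[0, 1, 3]
  pop 4: indeg[2]->0 | ready=[2] | order so far=[0, 1, 3, 4]
  pop 2: no out-edges | ready=[] | order so far=[0, 1, 3, 4, 2]
  Result: [0, 1, 3, 4, 2]

Answer: [0, 1, 3, 4, 2]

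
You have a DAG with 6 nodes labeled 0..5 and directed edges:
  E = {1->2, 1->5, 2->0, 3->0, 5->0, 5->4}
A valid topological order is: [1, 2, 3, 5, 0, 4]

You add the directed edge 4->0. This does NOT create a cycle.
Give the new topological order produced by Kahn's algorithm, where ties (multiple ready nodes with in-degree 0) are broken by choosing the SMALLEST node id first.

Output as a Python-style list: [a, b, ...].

Answer: [1, 2, 3, 5, 4, 0]

Derivation:
Old toposort: [1, 2, 3, 5, 0, 4]
Added edge: 4->0
Position of 4 (5) > position of 0 (4). Must reorder: 4 must now come before 0.
Run Kahn's algorithm (break ties by smallest node id):
  initial in-degrees: [4, 0, 1, 0, 1, 1]
  ready (indeg=0): [1, 3]
  pop 1: indeg[2]->0; indeg[5]->0 | ready=[2, 3, 5] | order so far=[1]
  pop 2: indeg[0]->3 | ready=[3, 5] | order so far=[1, 2]
  pop 3: indeg[0]->2 | ready=[5] | order so far=[1, 2, 3]
  pop 5: indeg[0]->1; indeg[4]->0 | ready=[4] | order so far=[1, 2, 3, 5]
  pop 4: indeg[0]->0 | ready=[0] | order so far=[1, 2, 3, 5, 4]
  pop 0: no out-edges | ready=[] | order so far=[1, 2, 3, 5, 4, 0]
  Result: [1, 2, 3, 5, 4, 0]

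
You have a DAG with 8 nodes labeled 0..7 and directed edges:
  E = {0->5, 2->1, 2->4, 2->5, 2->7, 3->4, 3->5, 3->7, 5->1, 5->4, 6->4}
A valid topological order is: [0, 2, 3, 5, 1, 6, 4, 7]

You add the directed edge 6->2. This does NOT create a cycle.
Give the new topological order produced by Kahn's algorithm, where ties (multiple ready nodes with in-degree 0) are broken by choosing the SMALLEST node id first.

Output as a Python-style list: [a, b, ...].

Old toposort: [0, 2, 3, 5, 1, 6, 4, 7]
Added edge: 6->2
Position of 6 (5) > position of 2 (1). Must reorder: 6 must now come before 2.
Run Kahn's algorithm (break ties by smallest node id):
  initial in-degrees: [0, 2, 1, 0, 4, 3, 0, 2]
  ready (indeg=0): [0, 3, 6]
  pop 0: indeg[5]->2 | ready=[3, 6] | order so far=[0]
  pop 3: indeg[4]->3; indeg[5]->1; indeg[7]->1 | ready=[6] | order so far=[0, 3]
  pop 6: indeg[2]->0; indeg[4]->2 | ready=[2] | order so far=[0, 3, 6]
  pop 2: indeg[1]->1; indeg[4]->1; indeg[5]->0; indeg[7]->0 | ready=[5, 7] | order so far=[0, 3, 6, 2]
  pop 5: indeg[1]->0; indeg[4]->0 | ready=[1, 4, 7] | order so far=[0, 3, 6, 2, 5]
  pop 1: no out-edges | ready=[4, 7] | order so far=[0, 3, 6, 2, 5, 1]
  pop 4: no out-edges | ready=[7] | order so far=[0, 3, 6, 2, 5, 1, 4]
  pop 7: no out-edges | ready=[] | order so far=[0, 3, 6, 2, 5, 1, 4, 7]
  Result: [0, 3, 6, 2, 5, 1, 4, 7]

Answer: [0, 3, 6, 2, 5, 1, 4, 7]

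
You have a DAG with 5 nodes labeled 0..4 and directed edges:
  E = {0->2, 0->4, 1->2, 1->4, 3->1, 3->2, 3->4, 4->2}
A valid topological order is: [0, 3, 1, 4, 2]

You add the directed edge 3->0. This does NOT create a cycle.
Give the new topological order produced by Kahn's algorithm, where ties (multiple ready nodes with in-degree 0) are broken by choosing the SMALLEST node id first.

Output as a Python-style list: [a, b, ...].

Old toposort: [0, 3, 1, 4, 2]
Added edge: 3->0
Position of 3 (1) > position of 0 (0). Must reorder: 3 must now come before 0.
Run Kahn's algorithm (break ties by smallest node id):
  initial in-degrees: [1, 1, 4, 0, 3]
  ready (indeg=0): [3]
  pop 3: indeg[0]->0; indeg[1]->0; indeg[2]->3; indeg[4]->2 | ready=[0, 1] | order so far=[3]
  pop 0: indeg[2]->2; indeg[4]->1 | ready=[1] | order so far=[3, 0]
  pop 1: indeg[2]->1; indeg[4]->0 | ready=[4] | order so far=[3, 0, 1]
  pop 4: indeg[2]->0 | ready=[2] | order so far=[3, 0, 1, 4]
  pop 2: no out-edges | ready=[] | order so far=[3, 0, 1, 4, 2]
  Result: [3, 0, 1, 4, 2]

Answer: [3, 0, 1, 4, 2]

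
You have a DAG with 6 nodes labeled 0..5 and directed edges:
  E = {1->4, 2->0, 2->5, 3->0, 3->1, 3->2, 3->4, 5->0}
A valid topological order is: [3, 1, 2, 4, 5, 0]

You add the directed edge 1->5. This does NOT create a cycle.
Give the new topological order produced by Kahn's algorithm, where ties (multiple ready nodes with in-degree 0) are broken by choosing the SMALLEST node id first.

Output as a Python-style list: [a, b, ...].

Old toposort: [3, 1, 2, 4, 5, 0]
Added edge: 1->5
Position of 1 (1) < position of 5 (4). Old order still valid.
Run Kahn's algorithm (break ties by smallest node id):
  initial in-degrees: [3, 1, 1, 0, 2, 2]
  ready (indeg=0): [3]
  pop 3: indeg[0]->2; indeg[1]->0; indeg[2]->0; indeg[4]->1 | ready=[1, 2] | order so far=[3]
  pop 1: indeg[4]->0; indeg[5]->1 | ready=[2, 4] | order so far=[3, 1]
  pop 2: indeg[0]->1; indeg[5]->0 | ready=[4, 5] | order so far=[3, 1, 2]
  pop 4: no out-edges | ready=[5] | order so far=[3, 1, 2, 4]
  pop 5: indeg[0]->0 | ready=[0] | order so far=[3, 1, 2, 4, 5]
  pop 0: no out-edges | ready=[] | order so far=[3, 1, 2, 4, 5, 0]
  Result: [3, 1, 2, 4, 5, 0]

Answer: [3, 1, 2, 4, 5, 0]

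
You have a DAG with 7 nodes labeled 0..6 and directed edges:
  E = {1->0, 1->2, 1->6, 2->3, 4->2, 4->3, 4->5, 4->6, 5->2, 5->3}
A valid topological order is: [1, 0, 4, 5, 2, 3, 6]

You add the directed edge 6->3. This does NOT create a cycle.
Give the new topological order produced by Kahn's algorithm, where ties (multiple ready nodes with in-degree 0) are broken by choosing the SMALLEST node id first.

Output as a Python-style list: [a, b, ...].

Old toposort: [1, 0, 4, 5, 2, 3, 6]
Added edge: 6->3
Position of 6 (6) > position of 3 (5). Must reorder: 6 must now come before 3.
Run Kahn's algorithm (break ties by smallest node id):
  initial in-degrees: [1, 0, 3, 4, 0, 1, 2]
  ready (indeg=0): [1, 4]
  pop 1: indeg[0]->0; indeg[2]->2; indeg[6]->1 | ready=[0, 4] | order so far=[1]
  pop 0: no out-edges | ready=[4] | order so far=[1, 0]
  pop 4: indeg[2]->1; indeg[3]->3; indeg[5]->0; indeg[6]->0 | ready=[5, 6] | order so far=[1, 0, 4]
  pop 5: indeg[2]->0; indeg[3]->2 | ready=[2, 6] | order so far=[1, 0, 4, 5]
  pop 2: indeg[3]->1 | ready=[6] | order so far=[1, 0, 4, 5, 2]
  pop 6: indeg[3]->0 | ready=[3] | order so far=[1, 0, 4, 5, 2, 6]
  pop 3: no out-edges | ready=[] | order so far=[1, 0, 4, 5, 2, 6, 3]
  Result: [1, 0, 4, 5, 2, 6, 3]

Answer: [1, 0, 4, 5, 2, 6, 3]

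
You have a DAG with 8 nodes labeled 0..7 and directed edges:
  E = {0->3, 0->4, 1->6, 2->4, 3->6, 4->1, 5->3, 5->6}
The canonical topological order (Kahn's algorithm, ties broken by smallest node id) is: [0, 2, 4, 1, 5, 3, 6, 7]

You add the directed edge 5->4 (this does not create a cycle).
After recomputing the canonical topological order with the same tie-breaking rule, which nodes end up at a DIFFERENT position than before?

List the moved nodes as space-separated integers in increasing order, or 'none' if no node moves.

Old toposort: [0, 2, 4, 1, 5, 3, 6, 7]
Added edge 5->4
Recompute Kahn (smallest-id tiebreak):
  initial in-degrees: [0, 1, 0, 2, 3, 0, 3, 0]
  ready (indeg=0): [0, 2, 5, 7]
  pop 0: indeg[3]->1; indeg[4]->2 | ready=[2, 5, 7] | order so far=[0]
  pop 2: indeg[4]->1 | ready=[5, 7] | order so far=[0, 2]
  pop 5: indeg[3]->0; indeg[4]->0; indeg[6]->2 | ready=[3, 4, 7] | order so far=[0, 2, 5]
  pop 3: indeg[6]->1 | ready=[4, 7] | order so far=[0, 2, 5, 3]
  pop 4: indeg[1]->0 | ready=[1, 7] | order so far=[0, 2, 5, 3, 4]
  pop 1: indeg[6]->0 | ready=[6, 7] | order so far=[0, 2, 5, 3, 4, 1]
  pop 6: no out-edges | ready=[7] | order so far=[0, 2, 5, 3, 4, 1, 6]
  pop 7: no out-edges | ready=[] | order so far=[0, 2, 5, 3, 4, 1, 6, 7]
New canonical toposort: [0, 2, 5, 3, 4, 1, 6, 7]
Compare positions:
  Node 0: index 0 -> 0 (same)
  Node 1: index 3 -> 5 (moved)
  Node 2: index 1 -> 1 (same)
  Node 3: index 5 -> 3 (moved)
  Node 4: index 2 -> 4 (moved)
  Node 5: index 4 -> 2 (moved)
  Node 6: index 6 -> 6 (same)
  Node 7: index 7 -> 7 (same)
Nodes that changed position: 1 3 4 5

Answer: 1 3 4 5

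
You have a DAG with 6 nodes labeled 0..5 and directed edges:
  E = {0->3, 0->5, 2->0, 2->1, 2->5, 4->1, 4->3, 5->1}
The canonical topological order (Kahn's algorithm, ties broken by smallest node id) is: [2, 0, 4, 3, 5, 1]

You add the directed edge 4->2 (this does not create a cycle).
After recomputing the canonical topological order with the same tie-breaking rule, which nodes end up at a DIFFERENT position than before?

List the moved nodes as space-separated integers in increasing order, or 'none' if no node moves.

Old toposort: [2, 0, 4, 3, 5, 1]
Added edge 4->2
Recompute Kahn (smallest-id tiebreak):
  initial in-degrees: [1, 3, 1, 2, 0, 2]
  ready (indeg=0): [4]
  pop 4: indeg[1]->2; indeg[2]->0; indeg[3]->1 | ready=[2] | order so far=[4]
  pop 2: indeg[0]->0; indeg[1]->1; indeg[5]->1 | ready=[0] | order so far=[4, 2]
  pop 0: indeg[3]->0; indeg[5]->0 | ready=[3, 5] | order so far=[4, 2, 0]
  pop 3: no out-edges | ready=[5] | order so far=[4, 2, 0, 3]
  pop 5: indeg[1]->0 | ready=[1] | order so far=[4, 2, 0, 3, 5]
  pop 1: no out-edges | ready=[] | order so far=[4, 2, 0, 3, 5, 1]
New canonical toposort: [4, 2, 0, 3, 5, 1]
Compare positions:
  Node 0: index 1 -> 2 (moved)
  Node 1: index 5 -> 5 (same)
  Node 2: index 0 -> 1 (moved)
  Node 3: index 3 -> 3 (same)
  Node 4: index 2 -> 0 (moved)
  Node 5: index 4 -> 4 (same)
Nodes that changed position: 0 2 4

Answer: 0 2 4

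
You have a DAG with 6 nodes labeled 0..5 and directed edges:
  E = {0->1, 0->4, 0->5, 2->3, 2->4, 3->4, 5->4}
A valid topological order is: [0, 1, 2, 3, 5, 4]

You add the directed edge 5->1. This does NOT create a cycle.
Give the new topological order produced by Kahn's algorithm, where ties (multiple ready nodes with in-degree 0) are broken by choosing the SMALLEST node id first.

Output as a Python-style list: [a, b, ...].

Answer: [0, 2, 3, 5, 1, 4]

Derivation:
Old toposort: [0, 1, 2, 3, 5, 4]
Added edge: 5->1
Position of 5 (4) > position of 1 (1). Must reorder: 5 must now come before 1.
Run Kahn's algorithm (break ties by smallest node id):
  initial in-degrees: [0, 2, 0, 1, 4, 1]
  ready (indeg=0): [0, 2]
  pop 0: indeg[1]->1; indeg[4]->3; indeg[5]->0 | ready=[2, 5] | order so far=[0]
  pop 2: indeg[3]->0; indeg[4]->2 | ready=[3, 5] | order so far=[0, 2]
  pop 3: indeg[4]->1 | ready=[5] | order so far=[0, 2, 3]
  pop 5: indeg[1]->0; indeg[4]->0 | ready=[1, 4] | order so far=[0, 2, 3, 5]
  pop 1: no out-edges | ready=[4] | order so far=[0, 2, 3, 5, 1]
  pop 4: no out-edges | ready=[] | order so far=[0, 2, 3, 5, 1, 4]
  Result: [0, 2, 3, 5, 1, 4]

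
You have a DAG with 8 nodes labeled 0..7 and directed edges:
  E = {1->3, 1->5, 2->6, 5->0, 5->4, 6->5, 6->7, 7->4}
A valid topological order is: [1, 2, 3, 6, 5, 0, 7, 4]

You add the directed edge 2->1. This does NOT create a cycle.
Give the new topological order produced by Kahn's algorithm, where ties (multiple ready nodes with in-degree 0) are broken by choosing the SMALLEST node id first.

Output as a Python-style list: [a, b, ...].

Old toposort: [1, 2, 3, 6, 5, 0, 7, 4]
Added edge: 2->1
Position of 2 (1) > position of 1 (0). Must reorder: 2 must now come before 1.
Run Kahn's algorithm (break ties by smallest node id):
  initial in-degrees: [1, 1, 0, 1, 2, 2, 1, 1]
  ready (indeg=0): [2]
  pop 2: indeg[1]->0; indeg[6]->0 | ready=[1, 6] | order so far=[2]
  pop 1: indeg[3]->0; indeg[5]->1 | ready=[3, 6] | order so far=[2, 1]
  pop 3: no out-edges | ready=[6] | order so far=[2, 1, 3]
  pop 6: indeg[5]->0; indeg[7]->0 | ready=[5, 7] | order so far=[2, 1, 3, 6]
  pop 5: indeg[0]->0; indeg[4]->1 | ready=[0, 7] | order so far=[2, 1, 3, 6, 5]
  pop 0: no out-edges | ready=[7] | order so far=[2, 1, 3, 6, 5, 0]
  pop 7: indeg[4]->0 | ready=[4] | order so far=[2, 1, 3, 6, 5, 0, 7]
  pop 4: no out-edges | ready=[] | order so far=[2, 1, 3, 6, 5, 0, 7, 4]
  Result: [2, 1, 3, 6, 5, 0, 7, 4]

Answer: [2, 1, 3, 6, 5, 0, 7, 4]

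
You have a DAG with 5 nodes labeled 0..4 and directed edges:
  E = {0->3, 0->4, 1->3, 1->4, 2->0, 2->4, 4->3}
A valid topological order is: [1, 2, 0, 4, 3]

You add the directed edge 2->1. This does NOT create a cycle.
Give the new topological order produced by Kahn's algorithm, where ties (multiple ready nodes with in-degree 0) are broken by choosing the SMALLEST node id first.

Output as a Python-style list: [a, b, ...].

Old toposort: [1, 2, 0, 4, 3]
Added edge: 2->1
Position of 2 (1) > position of 1 (0). Must reorder: 2 must now come before 1.
Run Kahn's algorithm (break ties by smallest node id):
  initial in-degrees: [1, 1, 0, 3, 3]
  ready (indeg=0): [2]
  pop 2: indeg[0]->0; indeg[1]->0; indeg[4]->2 | ready=[0, 1] | order so far=[2]
  pop 0: indeg[3]->2; indeg[4]->1 | ready=[1] | order so far=[2, 0]
  pop 1: indeg[3]->1; indeg[4]->0 | ready=[4] | order so far=[2, 0, 1]
  pop 4: indeg[3]->0 | ready=[3] | order so far=[2, 0, 1, 4]
  pop 3: no out-edges | ready=[] | order so far=[2, 0, 1, 4, 3]
  Result: [2, 0, 1, 4, 3]

Answer: [2, 0, 1, 4, 3]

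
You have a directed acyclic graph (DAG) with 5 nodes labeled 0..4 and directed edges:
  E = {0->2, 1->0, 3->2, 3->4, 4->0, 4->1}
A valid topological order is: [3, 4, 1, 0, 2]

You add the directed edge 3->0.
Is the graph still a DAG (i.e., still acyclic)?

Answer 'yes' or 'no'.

Given toposort: [3, 4, 1, 0, 2]
Position of 3: index 0; position of 0: index 3
New edge 3->0: forward
Forward edge: respects the existing order. Still a DAG, same toposort still valid.
Still a DAG? yes

Answer: yes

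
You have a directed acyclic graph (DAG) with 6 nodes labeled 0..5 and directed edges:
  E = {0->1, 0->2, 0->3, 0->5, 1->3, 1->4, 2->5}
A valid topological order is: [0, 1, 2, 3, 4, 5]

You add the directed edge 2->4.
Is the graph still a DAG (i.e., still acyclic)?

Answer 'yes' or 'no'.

Answer: yes

Derivation:
Given toposort: [0, 1, 2, 3, 4, 5]
Position of 2: index 2; position of 4: index 4
New edge 2->4: forward
Forward edge: respects the existing order. Still a DAG, same toposort still valid.
Still a DAG? yes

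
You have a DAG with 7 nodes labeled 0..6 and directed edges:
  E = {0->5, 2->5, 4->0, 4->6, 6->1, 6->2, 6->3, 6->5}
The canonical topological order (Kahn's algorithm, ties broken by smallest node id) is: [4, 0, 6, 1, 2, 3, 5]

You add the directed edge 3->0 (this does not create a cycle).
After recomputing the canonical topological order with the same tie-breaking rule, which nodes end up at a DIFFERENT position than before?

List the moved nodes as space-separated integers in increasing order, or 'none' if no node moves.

Answer: 0 1 2 3 6

Derivation:
Old toposort: [4, 0, 6, 1, 2, 3, 5]
Added edge 3->0
Recompute Kahn (smallest-id tiebreak):
  initial in-degrees: [2, 1, 1, 1, 0, 3, 1]
  ready (indeg=0): [4]
  pop 4: indeg[0]->1; indeg[6]->0 | ready=[6] | order so far=[4]
  pop 6: indeg[1]->0; indeg[2]->0; indeg[3]->0; indeg[5]->2 | ready=[1, 2, 3] | order so far=[4, 6]
  pop 1: no out-edges | ready=[2, 3] | order so far=[4, 6, 1]
  pop 2: indeg[5]->1 | ready=[3] | order so far=[4, 6, 1, 2]
  pop 3: indeg[0]->0 | ready=[0] | order so far=[4, 6, 1, 2, 3]
  pop 0: indeg[5]->0 | ready=[5] | order so far=[4, 6, 1, 2, 3, 0]
  pop 5: no out-edges | ready=[] | order so far=[4, 6, 1, 2, 3, 0, 5]
New canonical toposort: [4, 6, 1, 2, 3, 0, 5]
Compare positions:
  Node 0: index 1 -> 5 (moved)
  Node 1: index 3 -> 2 (moved)
  Node 2: index 4 -> 3 (moved)
  Node 3: index 5 -> 4 (moved)
  Node 4: index 0 -> 0 (same)
  Node 5: index 6 -> 6 (same)
  Node 6: index 2 -> 1 (moved)
Nodes that changed position: 0 1 2 3 6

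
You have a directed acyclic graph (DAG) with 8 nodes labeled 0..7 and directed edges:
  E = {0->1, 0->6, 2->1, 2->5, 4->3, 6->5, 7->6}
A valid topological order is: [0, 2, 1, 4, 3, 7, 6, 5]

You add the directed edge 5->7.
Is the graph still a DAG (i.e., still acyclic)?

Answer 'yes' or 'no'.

Answer: no

Derivation:
Given toposort: [0, 2, 1, 4, 3, 7, 6, 5]
Position of 5: index 7; position of 7: index 5
New edge 5->7: backward (u after v in old order)
Backward edge: old toposort is now invalid. Check if this creates a cycle.
Does 7 already reach 5? Reachable from 7: [5, 6, 7]. YES -> cycle!
Still a DAG? no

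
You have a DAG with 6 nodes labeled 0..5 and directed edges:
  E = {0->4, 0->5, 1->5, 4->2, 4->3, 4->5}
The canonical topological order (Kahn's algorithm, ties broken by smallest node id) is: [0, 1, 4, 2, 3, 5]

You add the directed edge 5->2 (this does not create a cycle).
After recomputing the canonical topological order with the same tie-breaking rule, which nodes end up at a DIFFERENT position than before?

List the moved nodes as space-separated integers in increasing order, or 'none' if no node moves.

Old toposort: [0, 1, 4, 2, 3, 5]
Added edge 5->2
Recompute Kahn (smallest-id tiebreak):
  initial in-degrees: [0, 0, 2, 1, 1, 3]
  ready (indeg=0): [0, 1]
  pop 0: indeg[4]->0; indeg[5]->2 | ready=[1, 4] | order so far=[0]
  pop 1: indeg[5]->1 | ready=[4] | order so far=[0, 1]
  pop 4: indeg[2]->1; indeg[3]->0; indeg[5]->0 | ready=[3, 5] | order so far=[0, 1, 4]
  pop 3: no out-edges | ready=[5] | order so far=[0, 1, 4, 3]
  pop 5: indeg[2]->0 | ready=[2] | order so far=[0, 1, 4, 3, 5]
  pop 2: no out-edges | ready=[] | order so far=[0, 1, 4, 3, 5, 2]
New canonical toposort: [0, 1, 4, 3, 5, 2]
Compare positions:
  Node 0: index 0 -> 0 (same)
  Node 1: index 1 -> 1 (same)
  Node 2: index 3 -> 5 (moved)
  Node 3: index 4 -> 3 (moved)
  Node 4: index 2 -> 2 (same)
  Node 5: index 5 -> 4 (moved)
Nodes that changed position: 2 3 5

Answer: 2 3 5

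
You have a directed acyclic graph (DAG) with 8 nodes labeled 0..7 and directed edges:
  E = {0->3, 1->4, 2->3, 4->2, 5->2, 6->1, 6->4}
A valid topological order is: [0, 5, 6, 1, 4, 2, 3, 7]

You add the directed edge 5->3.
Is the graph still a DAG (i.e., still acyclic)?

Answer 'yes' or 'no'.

Answer: yes

Derivation:
Given toposort: [0, 5, 6, 1, 4, 2, 3, 7]
Position of 5: index 1; position of 3: index 6
New edge 5->3: forward
Forward edge: respects the existing order. Still a DAG, same toposort still valid.
Still a DAG? yes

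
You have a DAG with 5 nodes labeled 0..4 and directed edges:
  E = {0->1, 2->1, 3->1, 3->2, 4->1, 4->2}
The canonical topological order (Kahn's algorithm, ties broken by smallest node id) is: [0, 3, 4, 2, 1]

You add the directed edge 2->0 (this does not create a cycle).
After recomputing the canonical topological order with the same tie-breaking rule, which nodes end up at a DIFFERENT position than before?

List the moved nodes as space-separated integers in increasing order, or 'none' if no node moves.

Answer: 0 2 3 4

Derivation:
Old toposort: [0, 3, 4, 2, 1]
Added edge 2->0
Recompute Kahn (smallest-id tiebreak):
  initial in-degrees: [1, 4, 2, 0, 0]
  ready (indeg=0): [3, 4]
  pop 3: indeg[1]->3; indeg[2]->1 | ready=[4] | order so far=[3]
  pop 4: indeg[1]->2; indeg[2]->0 | ready=[2] | order so far=[3, 4]
  pop 2: indeg[0]->0; indeg[1]->1 | ready=[0] | order so far=[3, 4, 2]
  pop 0: indeg[1]->0 | ready=[1] | order so far=[3, 4, 2, 0]
  pop 1: no out-edges | ready=[] | order so far=[3, 4, 2, 0, 1]
New canonical toposort: [3, 4, 2, 0, 1]
Compare positions:
  Node 0: index 0 -> 3 (moved)
  Node 1: index 4 -> 4 (same)
  Node 2: index 3 -> 2 (moved)
  Node 3: index 1 -> 0 (moved)
  Node 4: index 2 -> 1 (moved)
Nodes that changed position: 0 2 3 4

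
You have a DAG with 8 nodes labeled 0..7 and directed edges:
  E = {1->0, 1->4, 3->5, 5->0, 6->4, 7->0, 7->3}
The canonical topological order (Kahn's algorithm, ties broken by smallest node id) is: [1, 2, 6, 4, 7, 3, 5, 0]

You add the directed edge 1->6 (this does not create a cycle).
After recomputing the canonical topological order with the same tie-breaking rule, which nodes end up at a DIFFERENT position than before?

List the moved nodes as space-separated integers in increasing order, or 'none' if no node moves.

Old toposort: [1, 2, 6, 4, 7, 3, 5, 0]
Added edge 1->6
Recompute Kahn (smallest-id tiebreak):
  initial in-degrees: [3, 0, 0, 1, 2, 1, 1, 0]
  ready (indeg=0): [1, 2, 7]
  pop 1: indeg[0]->2; indeg[4]->1; indeg[6]->0 | ready=[2, 6, 7] | order so far=[1]
  pop 2: no out-edges | ready=[6, 7] | order so far=[1, 2]
  pop 6: indeg[4]->0 | ready=[4, 7] | order so far=[1, 2, 6]
  pop 4: no out-edges | ready=[7] | order so far=[1, 2, 6, 4]
  pop 7: indeg[0]->1; indeg[3]->0 | ready=[3] | order so far=[1, 2, 6, 4, 7]
  pop 3: indeg[5]->0 | ready=[5] | order so far=[1, 2, 6, 4, 7, 3]
  pop 5: indeg[0]->0 | ready=[0] | order so far=[1, 2, 6, 4, 7, 3, 5]
  pop 0: no out-edges | ready=[] | order so far=[1, 2, 6, 4, 7, 3, 5, 0]
New canonical toposort: [1, 2, 6, 4, 7, 3, 5, 0]
Compare positions:
  Node 0: index 7 -> 7 (same)
  Node 1: index 0 -> 0 (same)
  Node 2: index 1 -> 1 (same)
  Node 3: index 5 -> 5 (same)
  Node 4: index 3 -> 3 (same)
  Node 5: index 6 -> 6 (same)
  Node 6: index 2 -> 2 (same)
  Node 7: index 4 -> 4 (same)
Nodes that changed position: none

Answer: none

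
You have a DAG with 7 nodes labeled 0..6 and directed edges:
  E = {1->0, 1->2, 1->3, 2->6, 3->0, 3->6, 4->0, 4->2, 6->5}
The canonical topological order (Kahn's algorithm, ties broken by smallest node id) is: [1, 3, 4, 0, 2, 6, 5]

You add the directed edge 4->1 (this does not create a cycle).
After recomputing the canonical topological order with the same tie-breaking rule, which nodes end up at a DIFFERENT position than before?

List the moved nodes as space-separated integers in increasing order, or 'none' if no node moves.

Answer: 0 1 2 3 4

Derivation:
Old toposort: [1, 3, 4, 0, 2, 6, 5]
Added edge 4->1
Recompute Kahn (smallest-id tiebreak):
  initial in-degrees: [3, 1, 2, 1, 0, 1, 2]
  ready (indeg=0): [4]
  pop 4: indeg[0]->2; indeg[1]->0; indeg[2]->1 | ready=[1] | order so far=[4]
  pop 1: indeg[0]->1; indeg[2]->0; indeg[3]->0 | ready=[2, 3] | order so far=[4, 1]
  pop 2: indeg[6]->1 | ready=[3] | order so far=[4, 1, 2]
  pop 3: indeg[0]->0; indeg[6]->0 | ready=[0, 6] | order so far=[4, 1, 2, 3]
  pop 0: no out-edges | ready=[6] | order so far=[4, 1, 2, 3, 0]
  pop 6: indeg[5]->0 | ready=[5] | order so far=[4, 1, 2, 3, 0, 6]
  pop 5: no out-edges | ready=[] | order so far=[4, 1, 2, 3, 0, 6, 5]
New canonical toposort: [4, 1, 2, 3, 0, 6, 5]
Compare positions:
  Node 0: index 3 -> 4 (moved)
  Node 1: index 0 -> 1 (moved)
  Node 2: index 4 -> 2 (moved)
  Node 3: index 1 -> 3 (moved)
  Node 4: index 2 -> 0 (moved)
  Node 5: index 6 -> 6 (same)
  Node 6: index 5 -> 5 (same)
Nodes that changed position: 0 1 2 3 4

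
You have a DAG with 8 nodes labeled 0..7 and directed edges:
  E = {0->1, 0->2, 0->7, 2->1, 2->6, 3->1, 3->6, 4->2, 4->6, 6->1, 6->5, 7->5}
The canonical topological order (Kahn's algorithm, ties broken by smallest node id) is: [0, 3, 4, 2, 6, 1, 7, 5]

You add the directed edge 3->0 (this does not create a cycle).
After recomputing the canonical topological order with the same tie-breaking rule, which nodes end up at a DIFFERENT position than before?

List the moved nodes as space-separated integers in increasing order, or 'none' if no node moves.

Old toposort: [0, 3, 4, 2, 6, 1, 7, 5]
Added edge 3->0
Recompute Kahn (smallest-id tiebreak):
  initial in-degrees: [1, 4, 2, 0, 0, 2, 3, 1]
  ready (indeg=0): [3, 4]
  pop 3: indeg[0]->0; indeg[1]->3; indeg[6]->2 | ready=[0, 4] | order so far=[3]
  pop 0: indeg[1]->2; indeg[2]->1; indeg[7]->0 | ready=[4, 7] | order so far=[3, 0]
  pop 4: indeg[2]->0; indeg[6]->1 | ready=[2, 7] | order so far=[3, 0, 4]
  pop 2: indeg[1]->1; indeg[6]->0 | ready=[6, 7] | order so far=[3, 0, 4, 2]
  pop 6: indeg[1]->0; indeg[5]->1 | ready=[1, 7] | order so far=[3, 0, 4, 2, 6]
  pop 1: no out-edges | ready=[7] | order so far=[3, 0, 4, 2, 6, 1]
  pop 7: indeg[5]->0 | ready=[5] | order so far=[3, 0, 4, 2, 6, 1, 7]
  pop 5: no out-edges | ready=[] | order so far=[3, 0, 4, 2, 6, 1, 7, 5]
New canonical toposort: [3, 0, 4, 2, 6, 1, 7, 5]
Compare positions:
  Node 0: index 0 -> 1 (moved)
  Node 1: index 5 -> 5 (same)
  Node 2: index 3 -> 3 (same)
  Node 3: index 1 -> 0 (moved)
  Node 4: index 2 -> 2 (same)
  Node 5: index 7 -> 7 (same)
  Node 6: index 4 -> 4 (same)
  Node 7: index 6 -> 6 (same)
Nodes that changed position: 0 3

Answer: 0 3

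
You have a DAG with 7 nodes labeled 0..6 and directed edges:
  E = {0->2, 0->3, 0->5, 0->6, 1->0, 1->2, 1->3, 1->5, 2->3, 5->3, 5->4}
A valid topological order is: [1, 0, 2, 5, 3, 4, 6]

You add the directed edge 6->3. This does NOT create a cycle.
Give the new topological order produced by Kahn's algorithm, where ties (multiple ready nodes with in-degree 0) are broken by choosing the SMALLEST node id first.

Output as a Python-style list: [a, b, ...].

Answer: [1, 0, 2, 5, 4, 6, 3]

Derivation:
Old toposort: [1, 0, 2, 5, 3, 4, 6]
Added edge: 6->3
Position of 6 (6) > position of 3 (4). Must reorder: 6 must now come before 3.
Run Kahn's algorithm (break ties by smallest node id):
  initial in-degrees: [1, 0, 2, 5, 1, 2, 1]
  ready (indeg=0): [1]
  pop 1: indeg[0]->0; indeg[2]->1; indeg[3]->4; indeg[5]->1 | ready=[0] | order so far=[1]
  pop 0: indeg[2]->0; indeg[3]->3; indeg[5]->0; indeg[6]->0 | ready=[2, 5, 6] | order so far=[1, 0]
  pop 2: indeg[3]->2 | ready=[5, 6] | order so far=[1, 0, 2]
  pop 5: indeg[3]->1; indeg[4]->0 | ready=[4, 6] | order so far=[1, 0, 2, 5]
  pop 4: no out-edges | ready=[6] | order so far=[1, 0, 2, 5, 4]
  pop 6: indeg[3]->0 | ready=[3] | order so far=[1, 0, 2, 5, 4, 6]
  pop 3: no out-edges | ready=[] | order so far=[1, 0, 2, 5, 4, 6, 3]
  Result: [1, 0, 2, 5, 4, 6, 3]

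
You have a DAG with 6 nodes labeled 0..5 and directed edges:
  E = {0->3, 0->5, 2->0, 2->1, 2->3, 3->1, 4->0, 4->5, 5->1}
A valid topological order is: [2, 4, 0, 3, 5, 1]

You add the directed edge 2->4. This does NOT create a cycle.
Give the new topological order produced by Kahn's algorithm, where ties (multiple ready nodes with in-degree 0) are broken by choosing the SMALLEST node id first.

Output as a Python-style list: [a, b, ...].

Old toposort: [2, 4, 0, 3, 5, 1]
Added edge: 2->4
Position of 2 (0) < position of 4 (1). Old order still valid.
Run Kahn's algorithm (break ties by smallest node id):
  initial in-degrees: [2, 3, 0, 2, 1, 2]
  ready (indeg=0): [2]
  pop 2: indeg[0]->1; indeg[1]->2; indeg[3]->1; indeg[4]->0 | ready=[4] | order so far=[2]
  pop 4: indeg[0]->0; indeg[5]->1 | ready=[0] | order so far=[2, 4]
  pop 0: indeg[3]->0; indeg[5]->0 | ready=[3, 5] | order so far=[2, 4, 0]
  pop 3: indeg[1]->1 | ready=[5] | order so far=[2, 4, 0, 3]
  pop 5: indeg[1]->0 | ready=[1] | order so far=[2, 4, 0, 3, 5]
  pop 1: no out-edges | ready=[] | order so far=[2, 4, 0, 3, 5, 1]
  Result: [2, 4, 0, 3, 5, 1]

Answer: [2, 4, 0, 3, 5, 1]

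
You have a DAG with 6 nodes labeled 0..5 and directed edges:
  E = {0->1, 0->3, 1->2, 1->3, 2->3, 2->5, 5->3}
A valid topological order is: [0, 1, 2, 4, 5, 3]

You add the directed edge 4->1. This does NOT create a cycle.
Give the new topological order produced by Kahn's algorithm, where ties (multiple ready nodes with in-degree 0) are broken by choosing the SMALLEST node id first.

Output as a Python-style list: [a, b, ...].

Old toposort: [0, 1, 2, 4, 5, 3]
Added edge: 4->1
Position of 4 (3) > position of 1 (1). Must reorder: 4 must now come before 1.
Run Kahn's algorithm (break ties by smallest node id):
  initial in-degrees: [0, 2, 1, 4, 0, 1]
  ready (indeg=0): [0, 4]
  pop 0: indeg[1]->1; indeg[3]->3 | ready=[4] | order so far=[0]
  pop 4: indeg[1]->0 | ready=[1] | order so far=[0, 4]
  pop 1: indeg[2]->0; indeg[3]->2 | ready=[2] | order so far=[0, 4, 1]
  pop 2: indeg[3]->1; indeg[5]->0 | ready=[5] | order so far=[0, 4, 1, 2]
  pop 5: indeg[3]->0 | ready=[3] | order so far=[0, 4, 1, 2, 5]
  pop 3: no out-edges | ready=[] | order so far=[0, 4, 1, 2, 5, 3]
  Result: [0, 4, 1, 2, 5, 3]

Answer: [0, 4, 1, 2, 5, 3]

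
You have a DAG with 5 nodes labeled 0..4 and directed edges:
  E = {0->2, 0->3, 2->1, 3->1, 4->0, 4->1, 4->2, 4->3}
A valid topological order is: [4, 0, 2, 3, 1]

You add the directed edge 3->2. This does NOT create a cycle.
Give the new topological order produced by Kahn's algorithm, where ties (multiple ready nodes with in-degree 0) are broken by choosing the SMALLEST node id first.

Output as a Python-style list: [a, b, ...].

Answer: [4, 0, 3, 2, 1]

Derivation:
Old toposort: [4, 0, 2, 3, 1]
Added edge: 3->2
Position of 3 (3) > position of 2 (2). Must reorder: 3 must now come before 2.
Run Kahn's algorithm (break ties by smallest node id):
  initial in-degrees: [1, 3, 3, 2, 0]
  ready (indeg=0): [4]
  pop 4: indeg[0]->0; indeg[1]->2; indeg[2]->2; indeg[3]->1 | ready=[0] | order so far=[4]
  pop 0: indeg[2]->1; indeg[3]->0 | ready=[3] | order so far=[4, 0]
  pop 3: indeg[1]->1; indeg[2]->0 | ready=[2] | order so far=[4, 0, 3]
  pop 2: indeg[1]->0 | ready=[1] | order so far=[4, 0, 3, 2]
  pop 1: no out-edges | ready=[] | order so far=[4, 0, 3, 2, 1]
  Result: [4, 0, 3, 2, 1]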